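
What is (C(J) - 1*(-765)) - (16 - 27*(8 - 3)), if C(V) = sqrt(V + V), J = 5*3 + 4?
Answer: 884 + sqrt(38) ≈ 890.16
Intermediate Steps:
J = 19 (J = 15 + 4 = 19)
C(V) = sqrt(2)*sqrt(V) (C(V) = sqrt(2*V) = sqrt(2)*sqrt(V))
(C(J) - 1*(-765)) - (16 - 27*(8 - 3)) = (sqrt(2)*sqrt(19) - 1*(-765)) - (16 - 27*(8 - 3)) = (sqrt(38) + 765) - (16 - 27*5) = (765 + sqrt(38)) - (16 - 135) = (765 + sqrt(38)) - 1*(-119) = (765 + sqrt(38)) + 119 = 884 + sqrt(38)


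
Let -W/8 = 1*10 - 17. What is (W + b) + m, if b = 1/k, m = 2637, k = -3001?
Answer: 8081692/3001 ≈ 2693.0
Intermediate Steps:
b = -1/3001 (b = 1/(-3001) = -1/3001 ≈ -0.00033322)
W = 56 (W = -8*(1*10 - 17) = -8*(10 - 17) = -8*(-7) = 56)
(W + b) + m = (56 - 1/3001) + 2637 = 168055/3001 + 2637 = 8081692/3001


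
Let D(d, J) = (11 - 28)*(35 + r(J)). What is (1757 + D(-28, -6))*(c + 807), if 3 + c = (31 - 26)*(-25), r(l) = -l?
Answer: 719740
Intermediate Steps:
D(d, J) = -595 + 17*J (D(d, J) = (11 - 28)*(35 - J) = -17*(35 - J) = -595 + 17*J)
c = -128 (c = -3 + (31 - 26)*(-25) = -3 + 5*(-25) = -3 - 125 = -128)
(1757 + D(-28, -6))*(c + 807) = (1757 + (-595 + 17*(-6)))*(-128 + 807) = (1757 + (-595 - 102))*679 = (1757 - 697)*679 = 1060*679 = 719740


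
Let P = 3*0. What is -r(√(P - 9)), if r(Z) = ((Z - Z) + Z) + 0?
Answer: -3*I ≈ -3.0*I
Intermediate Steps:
P = 0
r(Z) = Z (r(Z) = (0 + Z) + 0 = Z + 0 = Z)
-r(√(P - 9)) = -√(0 - 9) = -√(-9) = -3*I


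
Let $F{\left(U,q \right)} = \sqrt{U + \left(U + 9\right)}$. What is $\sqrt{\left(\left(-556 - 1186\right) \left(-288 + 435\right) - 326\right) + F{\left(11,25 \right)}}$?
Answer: $\sqrt{-256400 + \sqrt{31}} \approx 506.35 i$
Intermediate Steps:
$F{\left(U,q \right)} = \sqrt{9 + 2 U}$ ($F{\left(U,q \right)} = \sqrt{U + \left(9 + U\right)} = \sqrt{9 + 2 U}$)
$\sqrt{\left(\left(-556 - 1186\right) \left(-288 + 435\right) - 326\right) + F{\left(11,25 \right)}} = \sqrt{\left(\left(-556 - 1186\right) \left(-288 + 435\right) - 326\right) + \sqrt{9 + 2 \cdot 11}} = \sqrt{\left(\left(-1742\right) 147 - 326\right) + \sqrt{9 + 22}} = \sqrt{\left(-256074 - 326\right) + \sqrt{31}} = \sqrt{-256400 + \sqrt{31}}$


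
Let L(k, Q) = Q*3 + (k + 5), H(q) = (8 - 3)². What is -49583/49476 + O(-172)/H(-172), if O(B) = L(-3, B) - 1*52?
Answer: -29242991/1236900 ≈ -23.642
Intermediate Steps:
H(q) = 25 (H(q) = 5² = 25)
L(k, Q) = 5 + k + 3*Q (L(k, Q) = 3*Q + (5 + k) = 5 + k + 3*Q)
O(B) = -50 + 3*B (O(B) = (5 - 3 + 3*B) - 1*52 = (2 + 3*B) - 52 = -50 + 3*B)
-49583/49476 + O(-172)/H(-172) = -49583/49476 + (-50 + 3*(-172))/25 = -49583*1/49476 + (-50 - 516)*(1/25) = -49583/49476 - 566*1/25 = -49583/49476 - 566/25 = -29242991/1236900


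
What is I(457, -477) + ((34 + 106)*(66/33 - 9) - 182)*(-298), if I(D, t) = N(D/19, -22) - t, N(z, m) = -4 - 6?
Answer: 346743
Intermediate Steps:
N(z, m) = -10
I(D, t) = -10 - t
I(457, -477) + ((34 + 106)*(66/33 - 9) - 182)*(-298) = (-10 - 1*(-477)) + ((34 + 106)*(66/33 - 9) - 182)*(-298) = (-10 + 477) + (140*(66*(1/33) - 9) - 182)*(-298) = 467 + (140*(2 - 9) - 182)*(-298) = 467 + (140*(-7) - 182)*(-298) = 467 + (-980 - 182)*(-298) = 467 - 1162*(-298) = 467 + 346276 = 346743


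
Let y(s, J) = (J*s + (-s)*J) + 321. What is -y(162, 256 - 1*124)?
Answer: -321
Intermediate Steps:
y(s, J) = 321 (y(s, J) = (J*s - J*s) + 321 = 0 + 321 = 321)
-y(162, 256 - 1*124) = -1*321 = -321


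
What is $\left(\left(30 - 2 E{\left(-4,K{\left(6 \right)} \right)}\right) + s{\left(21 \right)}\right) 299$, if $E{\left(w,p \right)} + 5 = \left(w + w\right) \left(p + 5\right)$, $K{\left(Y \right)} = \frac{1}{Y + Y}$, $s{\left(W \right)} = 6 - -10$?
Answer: $\frac{123188}{3} \approx 41063.0$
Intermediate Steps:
$s{\left(W \right)} = 16$ ($s{\left(W \right)} = 6 + 10 = 16$)
$K{\left(Y \right)} = \frac{1}{2 Y}$
$E{\left(w,p \right)} = -5 + 2 w \left(5 + p\right)$ ($E{\left(w,p \right)} = -5 + \left(w + w\right) \left(p + 5\right) = -5 + 2 w \left(5 + p\right)$)
$\left(\left(30 - 2 E{\left(-4,K{\left(6 \right)} \right)}\right) + s{\left(21 \right)}\right) 299 = \left(\left(30 - 2 \left(-5 + 10 \left(-4\right) + 2 \frac{1}{2 \cdot 6} \left(-4\right)\right)\right) + 16\right) 299 = \left(\left(30 - 2 \left(-5 - 40 + 2 \cdot \frac{1}{2} \cdot \frac{1}{6} \left(-4\right)\right)\right) + 16\right) 299 = \left(\left(30 - 2 \left(-5 - 40 + 2 \cdot \frac{1}{12} \left(-4\right)\right)\right) + 16\right) 299 = \left(\left(30 - 2 \left(-5 - 40 - \frac{2}{3}\right)\right) + 16\right) 299 = \left(\left(30 - - \frac{274}{3}\right) + 16\right) 299 = \left(\left(30 + \frac{274}{3}\right) + 16\right) 299 = \left(\frac{364}{3} + 16\right) 299 = \frac{412}{3} \cdot 299 = \frac{123188}{3}$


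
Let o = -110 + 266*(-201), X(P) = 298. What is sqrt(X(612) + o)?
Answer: I*sqrt(53278) ≈ 230.82*I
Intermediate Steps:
o = -53576 (o = -110 - 53466 = -53576)
sqrt(X(612) + o) = sqrt(298 - 53576) = sqrt(-53278) = I*sqrt(53278)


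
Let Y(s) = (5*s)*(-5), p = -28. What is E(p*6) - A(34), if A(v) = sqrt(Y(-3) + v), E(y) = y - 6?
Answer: -174 - sqrt(109) ≈ -184.44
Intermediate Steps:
E(y) = -6 + y
Y(s) = -25*s
A(v) = sqrt(75 + v) (A(v) = sqrt(-25*(-3) + v) = sqrt(75 + v))
E(p*6) - A(34) = (-6 - 28*6) - sqrt(75 + 34) = (-6 - 168) - sqrt(109) = -174 - sqrt(109)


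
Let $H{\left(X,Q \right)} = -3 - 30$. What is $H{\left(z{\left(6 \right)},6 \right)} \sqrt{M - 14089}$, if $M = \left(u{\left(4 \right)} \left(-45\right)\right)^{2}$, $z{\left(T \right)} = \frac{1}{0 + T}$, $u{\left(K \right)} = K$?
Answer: $- 33 \sqrt{18311} \approx -4465.5$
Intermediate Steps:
$z{\left(T \right)} = \frac{1}{T}$
$H{\left(X,Q \right)} = -33$ ($H{\left(X,Q \right)} = -3 - 30 = -33$)
$M = 32400$ ($M = \left(4 \left(-45\right)\right)^{2} = \left(-180\right)^{2} = 32400$)
$H{\left(z{\left(6 \right)},6 \right)} \sqrt{M - 14089} = - 33 \sqrt{32400 - 14089} = - 33 \sqrt{18311}$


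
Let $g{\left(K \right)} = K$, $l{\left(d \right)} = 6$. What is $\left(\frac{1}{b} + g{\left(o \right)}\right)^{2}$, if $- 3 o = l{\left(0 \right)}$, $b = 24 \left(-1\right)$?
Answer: $\frac{2401}{576} \approx 4.1684$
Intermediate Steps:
$b = -24$
$o = -2$ ($o = \left(- \frac{1}{3}\right) 6 = -2$)
$\left(\frac{1}{b} + g{\left(o \right)}\right)^{2} = \left(\frac{1}{-24} - 2\right)^{2} = \left(- \frac{1}{24} - 2\right)^{2} = \left(- \frac{49}{24}\right)^{2} = \frac{2401}{576}$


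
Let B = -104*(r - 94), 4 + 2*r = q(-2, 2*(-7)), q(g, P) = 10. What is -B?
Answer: -9464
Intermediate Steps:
r = 3 (r = -2 + (½)*10 = -2 + 5 = 3)
B = 9464 (B = -104*(3 - 94) = -104*(-91) = 9464)
-B = -1*9464 = -9464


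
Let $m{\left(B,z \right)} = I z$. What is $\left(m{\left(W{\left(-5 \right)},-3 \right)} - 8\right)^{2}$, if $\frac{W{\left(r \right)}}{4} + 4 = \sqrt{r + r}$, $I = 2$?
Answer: $196$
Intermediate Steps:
$W{\left(r \right)} = -16 + 4 \sqrt{2} \sqrt{r}$ ($W{\left(r \right)} = -16 + 4 \sqrt{r + r} = -16 + 4 \sqrt{2 r} = -16 + 4 \sqrt{2} \sqrt{r}$)
$m{\left(B,z \right)} = 2 z$
$\left(m{\left(W{\left(-5 \right)},-3 \right)} - 8\right)^{2} = \left(2 \left(-3\right) - 8\right)^{2} = \left(-6 - 8\right)^{2} = \left(-14\right)^{2} = 196$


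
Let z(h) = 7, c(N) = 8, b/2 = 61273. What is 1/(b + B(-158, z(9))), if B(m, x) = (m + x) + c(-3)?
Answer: 1/122403 ≈ 8.1697e-6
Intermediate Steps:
b = 122546 (b = 2*61273 = 122546)
B(m, x) = 8 + m + x (B(m, x) = (m + x) + 8 = 8 + m + x)
1/(b + B(-158, z(9))) = 1/(122546 + (8 - 158 + 7)) = 1/(122546 - 143) = 1/122403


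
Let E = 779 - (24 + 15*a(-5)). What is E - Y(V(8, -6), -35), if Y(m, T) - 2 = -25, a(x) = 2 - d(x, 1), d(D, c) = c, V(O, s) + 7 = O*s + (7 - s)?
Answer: 763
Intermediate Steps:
V(O, s) = -s + O*s (V(O, s) = -7 + (O*s + (7 - s)) = -7 + (7 - s + O*s) = -s + O*s)
a(x) = 1 (a(x) = 2 - 1*1 = 2 - 1 = 1)
Y(m, T) = -23 (Y(m, T) = 2 - 25 = -23)
E = 740 (E = 779 - (24 + 15*1) = 779 - (24 + 15) = 779 - 1*39 = 779 - 39 = 740)
E - Y(V(8, -6), -35) = 740 - 1*(-23) = 740 + 23 = 763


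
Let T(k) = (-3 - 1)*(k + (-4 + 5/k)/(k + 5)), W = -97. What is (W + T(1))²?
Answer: 93025/9 ≈ 10336.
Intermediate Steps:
T(k) = -4*k - 4*(-4 + 5/k)/(5 + k) (T(k) = -4*(k + (-4 + 5/k)/(5 + k)) = -4*k - 4*(-4 + 5/k)/(5 + k))
(W + T(1))² = (-97 + 4*(-5 - 1*1³ - 5*1² + 4*1)/(1*(5 + 1)))² = (-97 + 4*1*(-5 - 1*1 - 5*1 + 4)/6)² = (-97 + 4*1*(⅙)*(-5 - 1 - 5 + 4))² = (-97 + 4*1*(⅙)*(-7))² = (-97 - 14/3)² = (-305/3)² = 93025/9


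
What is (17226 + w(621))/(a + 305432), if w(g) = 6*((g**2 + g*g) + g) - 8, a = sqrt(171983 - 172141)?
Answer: 22900680496/1504656561 - 74978*I*sqrt(158)/1504656561 ≈ 15.22 - 0.00062636*I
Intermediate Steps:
a = I*sqrt(158) (a = sqrt(-158) = I*sqrt(158) ≈ 12.57*I)
w(g) = -8 + 6*g + 12*g**2 (w(g) = 6*((g**2 + g**2) + g) - 8 = 6*(2*g**2 + g) - 8 = 6*(g + 2*g**2) - 8 = (6*g + 12*g**2) - 8 = -8 + 6*g + 12*g**2)
(17226 + w(621))/(a + 305432) = (17226 + (-8 + 6*621 + 12*621**2))/(I*sqrt(158) + 305432) = (17226 + (-8 + 3726 + 12*385641))/(305432 + I*sqrt(158)) = (17226 + (-8 + 3726 + 4627692))/(305432 + I*sqrt(158)) = (17226 + 4631410)/(305432 + I*sqrt(158)) = 4648636/(305432 + I*sqrt(158))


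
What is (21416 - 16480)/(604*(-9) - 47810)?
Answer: -2468/26623 ≈ -0.092702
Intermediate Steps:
(21416 - 16480)/(604*(-9) - 47810) = 4936/(-5436 - 47810) = 4936/(-53246) = 4936*(-1/53246) = -2468/26623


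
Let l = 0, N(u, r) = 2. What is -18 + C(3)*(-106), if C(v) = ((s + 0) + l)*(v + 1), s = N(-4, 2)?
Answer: -866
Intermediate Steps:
s = 2
C(v) = 2 + 2*v (C(v) = ((2 + 0) + 0)*(v + 1) = (2 + 0)*(1 + v) = 2*(1 + v) = 2 + 2*v)
-18 + C(3)*(-106) = -18 + (2 + 2*3)*(-106) = -18 + (2 + 6)*(-106) = -18 + 8*(-106) = -18 - 848 = -866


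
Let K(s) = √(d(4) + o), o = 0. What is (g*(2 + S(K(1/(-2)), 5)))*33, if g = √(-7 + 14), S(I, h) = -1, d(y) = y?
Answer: 33*√7 ≈ 87.310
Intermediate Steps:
K(s) = 2 (K(s) = √(4 + 0) = √4 = 2)
g = √7 ≈ 2.6458
(g*(2 + S(K(1/(-2)), 5)))*33 = (√7*(2 - 1))*33 = (√7*1)*33 = √7*33 = 33*√7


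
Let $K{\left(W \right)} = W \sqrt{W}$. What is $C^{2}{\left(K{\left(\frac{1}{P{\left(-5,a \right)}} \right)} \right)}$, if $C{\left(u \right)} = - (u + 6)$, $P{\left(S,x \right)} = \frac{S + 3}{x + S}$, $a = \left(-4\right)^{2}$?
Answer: $\frac{\left(24 - 11 i \sqrt{22}\right)^{2}}{16} \approx -130.38 - 154.78 i$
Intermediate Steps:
$a = 16$
$P{\left(S,x \right)} = \frac{3 + S}{S + x}$
$K{\left(W \right)} = W^{\frac{3}{2}}$
$C{\left(u \right)} = -6 - u$ ($C{\left(u \right)} = - (6 + u) = -6 - u$)
$C^{2}{\left(K{\left(\frac{1}{P{\left(-5,a \right)}} \right)} \right)} = \left(-6 - \left(\frac{1}{\frac{1}{-5 + 16} \left(3 - 5\right)}\right)^{\frac{3}{2}}\right)^{2} = \left(-6 - \left(\frac{1}{\frac{1}{11} \left(-2\right)}\right)^{\frac{3}{2}}\right)^{2} = \left(-6 - \left(\frac{1}{- \frac{2}{11}}\right)^{\frac{3}{2}}\right)^{2} = \left(-6 - \left(- \frac{11}{2}\right)^{\frac{3}{2}}\right)^{2} = \left(-6 - - \frac{11 i \sqrt{22}}{4}\right)^{2} = \left(-6 + \frac{11 i \sqrt{22}}{4}\right)^{2}$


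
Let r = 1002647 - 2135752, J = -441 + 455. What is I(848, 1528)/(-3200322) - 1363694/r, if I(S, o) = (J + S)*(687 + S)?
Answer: 1432484683309/1813150429905 ≈ 0.79005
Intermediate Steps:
J = 14
r = -1133105
I(S, o) = (14 + S)*(687 + S)
I(848, 1528)/(-3200322) - 1363694/r = (9618 + 848**2 + 701*848)/(-3200322) - 1363694/(-1133105) = (9618 + 719104 + 594448)*(-1/3200322) - 1363694*(-1/1133105) = 1323170*(-1/3200322) + 1363694/1133105 = -661585/1600161 + 1363694/1133105 = 1432484683309/1813150429905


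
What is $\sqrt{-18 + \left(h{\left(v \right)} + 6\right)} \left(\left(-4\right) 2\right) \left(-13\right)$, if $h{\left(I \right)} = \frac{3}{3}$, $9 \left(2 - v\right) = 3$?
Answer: $104 i \sqrt{11} \approx 344.93 i$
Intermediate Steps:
$v = \frac{5}{3}$ ($v = 2 - \frac{1}{3} = \frac{5}{3} \approx 1.6667$)
$h{\left(I \right)} = 1$ ($h{\left(I \right)} = 3 \cdot \frac{1}{3} = 1$)
$\sqrt{-18 + \left(h{\left(v \right)} + 6\right)} \left(\left(-4\right) 2\right) \left(-13\right) = \sqrt{-18 + \left(1 + 6\right)} \left(\left(-4\right) 2\right) \left(-13\right) = \sqrt{-18 + 7} \left(-8\right) \left(-13\right) = \sqrt{-11} \left(-8\right) \left(-13\right) = i \sqrt{11} \left(-8\right) \left(-13\right) = - 8 i \sqrt{11} \left(-13\right) = 104 i \sqrt{11}$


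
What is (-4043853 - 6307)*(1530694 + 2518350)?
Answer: -16399276047040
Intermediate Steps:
(-4043853 - 6307)*(1530694 + 2518350) = -4050160*4049044 = -16399276047040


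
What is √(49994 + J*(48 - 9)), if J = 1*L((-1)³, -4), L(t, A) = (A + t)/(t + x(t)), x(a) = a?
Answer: √200366/2 ≈ 223.81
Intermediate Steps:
L(t, A) = (A + t)/(2*t) (L(t, A) = (A + t)/(t + t) = (A + t)/((2*t)) = (A + t)*(1/(2*t)) = (A + t)/(2*t))
J = 5/2 (J = 1*((-4 + (-1)³)/(2*((-1)³))) = 1*((½)*(-4 - 1)/(-1)) = 1*((½)*(-1)*(-5)) = 1*(5/2) = 5/2 ≈ 2.5000)
√(49994 + J*(48 - 9)) = √(49994 + 5*(48 - 9)/2) = √(49994 + (5/2)*39) = √(49994 + 195/2) = √(100183/2) = √200366/2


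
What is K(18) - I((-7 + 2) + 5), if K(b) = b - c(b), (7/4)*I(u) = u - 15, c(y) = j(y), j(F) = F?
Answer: 60/7 ≈ 8.5714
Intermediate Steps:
c(y) = y
I(u) = -60/7 + 4*u/7 (I(u) = 4*(u - 15)/7 = 4*(-15 + u)/7 = -60/7 + 4*u/7)
K(b) = 0 (K(b) = b - b = 0)
K(18) - I((-7 + 2) + 5) = 0 - (-60/7 + 4*((-7 + 2) + 5)/7) = 0 - (-60/7 + 4*(-5 + 5)/7) = 0 - (-60/7 + (4/7)*0) = 0 - (-60/7 + 0) = 0 - 1*(-60/7) = 0 + 60/7 = 60/7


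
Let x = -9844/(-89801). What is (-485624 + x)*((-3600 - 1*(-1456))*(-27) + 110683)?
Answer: -7351298875409580/89801 ≈ -8.1862e+10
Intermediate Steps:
x = 9844/89801 (x = -9844*(-1/89801) = 9844/89801 ≈ 0.10962)
(-485624 + x)*((-3600 - 1*(-1456))*(-27) + 110683) = (-485624 + 9844/89801)*((-3600 - 1*(-1456))*(-27) + 110683) = -43609510980*((-3600 + 1456)*(-27) + 110683)/89801 = -43609510980*(-2144*(-27) + 110683)/89801 = -43609510980*(57888 + 110683)/89801 = -43609510980/89801*168571 = -7351298875409580/89801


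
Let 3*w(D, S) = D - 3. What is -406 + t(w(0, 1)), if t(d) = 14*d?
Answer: -420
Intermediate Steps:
w(D, S) = -1 + D/3 (w(D, S) = (D - 3)/3 = (-3 + D)/3 = -1 + D/3)
-406 + t(w(0, 1)) = -406 + 14*(-1 + (⅓)*0) = -406 + 14*(-1 + 0) = -406 + 14*(-1) = -406 - 14 = -420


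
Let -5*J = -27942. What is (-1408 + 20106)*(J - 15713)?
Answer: -946548854/5 ≈ -1.8931e+8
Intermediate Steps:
J = 27942/5 (J = -1/5*(-27942) = 27942/5 ≈ 5588.4)
(-1408 + 20106)*(J - 15713) = (-1408 + 20106)*(27942/5 - 15713) = 18698*(-50623/5) = -946548854/5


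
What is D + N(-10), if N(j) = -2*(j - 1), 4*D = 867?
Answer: 955/4 ≈ 238.75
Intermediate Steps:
D = 867/4 (D = (1/4)*867 = 867/4 ≈ 216.75)
N(j) = 2 - 2*j (N(j) = -2*(-1 + j) = 2 - 2*j)
D + N(-10) = 867/4 + (2 - 2*(-10)) = 867/4 + (2 + 20) = 867/4 + 22 = 955/4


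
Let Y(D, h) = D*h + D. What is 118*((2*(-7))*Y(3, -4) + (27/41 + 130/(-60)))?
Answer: 1806875/123 ≈ 14690.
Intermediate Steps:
Y(D, h) = D + D*h
118*((2*(-7))*Y(3, -4) + (27/41 + 130/(-60))) = 118*((2*(-7))*(3*(1 - 4)) + (27/41 + 130/(-60))) = 118*(-42*(-3) + (27*(1/41) + 130*(-1/60))) = 118*(-14*(-9) + (27/41 - 13/6)) = 118*(126 - 371/246) = 118*(30625/246) = 1806875/123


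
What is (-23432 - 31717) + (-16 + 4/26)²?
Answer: -9277745/169 ≈ -54898.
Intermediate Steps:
(-23432 - 31717) + (-16 + 4/26)² = -55149 + (-16 + 4*(1/26))² = -55149 + (-16 + 2/13)² = -55149 + (-206/13)² = -55149 + 42436/169 = -9277745/169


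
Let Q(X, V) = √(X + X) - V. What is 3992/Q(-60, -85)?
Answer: 67864/1469 - 7984*I*√30/7345 ≈ 46.197 - 5.9537*I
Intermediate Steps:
Q(X, V) = -V + √2*√X (Q(X, V) = √(2*X) - V = √2*√X - V = -V + √2*√X)
3992/Q(-60, -85) = 3992/(-1*(-85) + √2*√(-60)) = 3992/(85 + √2*(2*I*√15)) = 3992/(85 + 2*I*√30)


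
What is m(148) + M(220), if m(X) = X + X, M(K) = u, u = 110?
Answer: 406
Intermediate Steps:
M(K) = 110
m(X) = 2*X
m(148) + M(220) = 2*148 + 110 = 296 + 110 = 406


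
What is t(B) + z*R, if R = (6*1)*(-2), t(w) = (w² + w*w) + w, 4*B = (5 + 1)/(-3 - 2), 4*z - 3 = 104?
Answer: -8028/25 ≈ -321.12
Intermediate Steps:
z = 107/4 (z = ¾ + (¼)*104 = ¾ + 26 = 107/4 ≈ 26.750)
B = -3/10 (B = ((5 + 1)/(-3 - 2))/4 = (6/(-5))/4 = (6*(-⅕))/4 = (¼)*(-6/5) = -3/10 ≈ -0.30000)
t(w) = w + 2*w² (t(w) = (w² + w²) + w = 2*w² + w = w + 2*w²)
R = -12 (R = 6*(-2) = -12)
t(B) + z*R = -3*(1 + 2*(-3/10))/10 + (107/4)*(-12) = -3*(1 - ⅗)/10 - 321 = -3/10*⅖ - 321 = -3/25 - 321 = -8028/25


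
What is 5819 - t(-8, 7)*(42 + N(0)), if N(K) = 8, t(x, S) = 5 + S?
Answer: 5219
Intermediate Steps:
5819 - t(-8, 7)*(42 + N(0)) = 5819 - (5 + 7)*(42 + 8) = 5819 - 12*50 = 5819 - 1*600 = 5819 - 600 = 5219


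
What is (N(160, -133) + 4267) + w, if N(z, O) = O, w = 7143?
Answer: 11277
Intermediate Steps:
(N(160, -133) + 4267) + w = (-133 + 4267) + 7143 = 4134 + 7143 = 11277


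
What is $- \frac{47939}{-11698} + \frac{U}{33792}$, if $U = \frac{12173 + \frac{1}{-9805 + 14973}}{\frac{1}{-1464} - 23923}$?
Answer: $\frac{6108565966781347099}{1490608215612786688} \approx 4.098$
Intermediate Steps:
$U = - \frac{11512541895}{22625034358}$ ($U = \frac{12173 + \frac{1}{5168}}{- \frac{1}{1464} - 23923} = \frac{12173 + \frac{1}{5168}}{- \frac{35023273}{1464}} = \frac{62910065}{5168} \left(- \frac{1464}{35023273}\right) = - \frac{11512541895}{22625034358} \approx -0.50884$)
$- \frac{47939}{-11698} + \frac{U}{33792} = - \frac{47939}{-11698} - \frac{11512541895}{22625034358 \cdot 33792} = \left(-47939\right) \left(- \frac{1}{11698}\right) - \frac{3837513965}{254848387008512} = \frac{47939}{11698} - \frac{3837513965}{254848387008512} = \frac{6108565966781347099}{1490608215612786688}$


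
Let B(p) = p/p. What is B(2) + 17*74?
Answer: 1259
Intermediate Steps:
B(p) = 1
B(2) + 17*74 = 1 + 17*74 = 1 + 1258 = 1259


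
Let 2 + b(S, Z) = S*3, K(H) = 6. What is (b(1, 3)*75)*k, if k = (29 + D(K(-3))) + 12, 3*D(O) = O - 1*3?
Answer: 3150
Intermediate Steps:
D(O) = -1 + O/3 (D(O) = (O - 1*3)/3 = (O - 3)/3 = (-3 + O)/3 = -1 + O/3)
b(S, Z) = -2 + 3*S (b(S, Z) = -2 + S*3 = -2 + 3*S)
k = 42 (k = (29 + (-1 + (1/3)*6)) + 12 = (29 + (-1 + 2)) + 12 = (29 + 1) + 12 = 30 + 12 = 42)
(b(1, 3)*75)*k = ((-2 + 3*1)*75)*42 = ((-2 + 3)*75)*42 = (1*75)*42 = 75*42 = 3150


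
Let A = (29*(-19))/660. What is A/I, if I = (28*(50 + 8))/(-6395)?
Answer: 24301/7392 ≈ 3.2875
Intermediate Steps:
A = -551/660 (A = -551*1/660 = -551/660 ≈ -0.83485)
I = -1624/6395 (I = (28*58)*(-1/6395) = 1624*(-1/6395) = -1624/6395 ≈ -0.25395)
A/I = -551/(660*(-1624/6395)) = -551/660*(-6395/1624) = 24301/7392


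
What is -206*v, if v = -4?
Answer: 824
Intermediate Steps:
-206*v = -206*(-4) = 824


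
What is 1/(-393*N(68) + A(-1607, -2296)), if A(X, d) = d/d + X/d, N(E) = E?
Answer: -2296/61354401 ≈ -3.7422e-5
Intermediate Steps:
A(X, d) = 1 + X/d
1/(-393*N(68) + A(-1607, -2296)) = 1/(-393*68 + (-1607 - 2296)/(-2296)) = 1/(-26724 - 1/2296*(-3903)) = 1/(-26724 + 3903/2296) = 1/(-61354401/2296) = -2296/61354401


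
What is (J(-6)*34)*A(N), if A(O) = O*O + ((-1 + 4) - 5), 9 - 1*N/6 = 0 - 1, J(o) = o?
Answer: -733992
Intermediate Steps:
N = 60 (N = 54 - 6*(0 - 1) = 54 - 6*(-1) = 54 + 6 = 60)
A(O) = -2 + O² (A(O) = O² + (3 - 5) = O² - 2 = -2 + O²)
(J(-6)*34)*A(N) = (-6*34)*(-2 + 60²) = -204*(-2 + 3600) = -204*3598 = -733992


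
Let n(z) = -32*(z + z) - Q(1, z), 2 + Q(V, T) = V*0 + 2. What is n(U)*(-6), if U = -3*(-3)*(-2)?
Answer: -6912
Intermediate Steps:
U = -18 (U = 9*(-2) = -18)
Q(V, T) = 0 (Q(V, T) = -2 + (V*0 + 2) = -2 + (0 + 2) = -2 + 2 = 0)
n(z) = -64*z (n(z) = -32*(z + z) - 1*0 = -64*z + 0 = -64*z)
n(U)*(-6) = -64*(-18)*(-6) = 1152*(-6) = -6912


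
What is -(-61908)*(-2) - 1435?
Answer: -125251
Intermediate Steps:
-(-61908)*(-2) - 1435 = -737*168 - 1435 = -123816 - 1435 = -125251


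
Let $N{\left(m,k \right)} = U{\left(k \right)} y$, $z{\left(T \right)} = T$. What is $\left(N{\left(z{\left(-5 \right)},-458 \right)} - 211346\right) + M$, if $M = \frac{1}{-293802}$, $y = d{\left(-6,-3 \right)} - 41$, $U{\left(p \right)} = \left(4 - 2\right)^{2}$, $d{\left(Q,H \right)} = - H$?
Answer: $- \frac{62138535397}{293802} \approx -2.115 \cdot 10^{5}$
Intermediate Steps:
$U{\left(p \right)} = 4$ ($U{\left(p \right)} = 2^{2} = 4$)
$y = -38$ ($y = \left(-1\right) \left(-3\right) - 41 = 3 - 41 = -38$)
$N{\left(m,k \right)} = -152$ ($N{\left(m,k \right)} = 4 \left(-38\right) = -152$)
$M = - \frac{1}{293802} \approx -3.4037 \cdot 10^{-6}$
$\left(N{\left(z{\left(-5 \right)},-458 \right)} - 211346\right) + M = \left(-152 - 211346\right) - \frac{1}{293802} = -211498 - \frac{1}{293802} = - \frac{62138535397}{293802}$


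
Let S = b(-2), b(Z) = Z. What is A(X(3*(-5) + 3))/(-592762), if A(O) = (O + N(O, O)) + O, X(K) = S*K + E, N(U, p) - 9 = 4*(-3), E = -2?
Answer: -41/592762 ≈ -6.9168e-5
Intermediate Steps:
S = -2
N(U, p) = -3 (N(U, p) = 9 + 4*(-3) = 9 - 12 = -3)
X(K) = -2 - 2*K (X(K) = -2*K - 2 = -2 - 2*K)
A(O) = -3 + 2*O (A(O) = (O - 3) + O = (-3 + O) + O = -3 + 2*O)
A(X(3*(-5) + 3))/(-592762) = (-3 + 2*(-2 - 2*(3*(-5) + 3)))/(-592762) = (-3 + 2*(-2 - 2*(-15 + 3)))*(-1/592762) = (-3 + 2*(-2 - 2*(-12)))*(-1/592762) = (-3 + 2*(-2 + 24))*(-1/592762) = (-3 + 2*22)*(-1/592762) = (-3 + 44)*(-1/592762) = 41*(-1/592762) = -41/592762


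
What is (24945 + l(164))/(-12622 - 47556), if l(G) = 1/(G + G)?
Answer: -8181961/19738384 ≈ -0.41452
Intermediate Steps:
l(G) = 1/(2*G)
(24945 + l(164))/(-12622 - 47556) = (24945 + (½)/164)/(-12622 - 47556) = (24945 + (½)*(1/164))/(-60178) = (24945 + 1/328)*(-1/60178) = (8181961/328)*(-1/60178) = -8181961/19738384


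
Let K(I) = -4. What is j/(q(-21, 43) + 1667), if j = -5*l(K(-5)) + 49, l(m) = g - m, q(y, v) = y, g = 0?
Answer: 29/1646 ≈ 0.017618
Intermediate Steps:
l(m) = -m (l(m) = 0 - m = -m)
j = 29 (j = -(-5)*(-4) + 49 = -5*4 + 49 = -20 + 49 = 29)
j/(q(-21, 43) + 1667) = 29/(-21 + 1667) = 29/1646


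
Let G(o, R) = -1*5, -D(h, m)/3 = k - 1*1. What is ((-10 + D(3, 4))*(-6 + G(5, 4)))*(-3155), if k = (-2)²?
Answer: -659395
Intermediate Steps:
k = 4
D(h, m) = -9 (D(h, m) = -3*(4 - 1*1) = -3*(4 - 1) = -3*3 = -9)
G(o, R) = -5
((-10 + D(3, 4))*(-6 + G(5, 4)))*(-3155) = ((-10 - 9)*(-6 - 5))*(-3155) = -19*(-11)*(-3155) = 209*(-3155) = -659395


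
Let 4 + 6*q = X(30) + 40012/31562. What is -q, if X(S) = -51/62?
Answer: 3478147/5870532 ≈ 0.59248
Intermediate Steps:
X(S) = -51/62 (X(S) = -51*1/62 = -51/62)
q = -3478147/5870532 (q = -⅔ + (-51/62 + 40012/31562)/6 = -⅔ + (-51/62 + 40012*(1/31562))/6 = -⅔ + (-51/62 + 20006/15781)/6 = -⅔ + (⅙)*(435541/978422) = -⅔ + 435541/5870532 = -3478147/5870532 ≈ -0.59248)
-q = -1*(-3478147/5870532) = 3478147/5870532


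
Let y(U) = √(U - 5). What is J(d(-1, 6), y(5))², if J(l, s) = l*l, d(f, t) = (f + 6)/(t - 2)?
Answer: 625/256 ≈ 2.4414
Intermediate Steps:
d(f, t) = (6 + f)/(-2 + t)
y(U) = √(-5 + U)
J(l, s) = l²
J(d(-1, 6), y(5))² = (((6 - 1)/(-2 + 6))²)² = ((5/4)²)² = (25/16)² = 625/256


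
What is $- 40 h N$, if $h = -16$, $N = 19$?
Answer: $12160$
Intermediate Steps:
$- 40 h N = \left(-40\right) \left(-16\right) 19 = 640 \cdot 19 = 12160$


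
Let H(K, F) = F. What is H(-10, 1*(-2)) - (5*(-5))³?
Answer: 15623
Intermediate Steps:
H(-10, 1*(-2)) - (5*(-5))³ = 1*(-2) - (5*(-5))³ = -2 - 1*(-25)³ = -2 - 1*(-15625) = -2 + 15625 = 15623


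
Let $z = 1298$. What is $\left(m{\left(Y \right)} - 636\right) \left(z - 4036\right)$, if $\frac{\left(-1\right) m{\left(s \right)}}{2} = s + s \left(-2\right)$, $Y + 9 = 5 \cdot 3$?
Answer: $1708512$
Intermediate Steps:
$Y = 6$ ($Y = -9 + 5 \cdot 3 = -9 + 15 = 6$)
$m{\left(s \right)} = 2 s$ ($m{\left(s \right)} = - 2 \left(s + s \left(-2\right)\right) = - 2 \left(s - 2 s\right) = - 2 \left(- s\right) = 2 s$)
$\left(m{\left(Y \right)} - 636\right) \left(z - 4036\right) = \left(2 \cdot 6 - 636\right) \left(1298 - 4036\right) = \left(12 - 636\right) \left(-2738\right) = \left(-624\right) \left(-2738\right) = 1708512$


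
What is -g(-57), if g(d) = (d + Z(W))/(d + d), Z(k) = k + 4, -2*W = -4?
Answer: -17/38 ≈ -0.44737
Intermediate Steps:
W = 2 (W = -½*(-4) = 2)
Z(k) = 4 + k
g(d) = (6 + d)/(2*d) (g(d) = (d + (4 + 2))/(d + d) = (d + 6)/((2*d)) = (6 + d)*(1/(2*d)) = (6 + d)/(2*d))
-g(-57) = -(6 - 57)/(2*(-57)) = -(-1)*(-51)/(2*57) = -1*17/38 = -17/38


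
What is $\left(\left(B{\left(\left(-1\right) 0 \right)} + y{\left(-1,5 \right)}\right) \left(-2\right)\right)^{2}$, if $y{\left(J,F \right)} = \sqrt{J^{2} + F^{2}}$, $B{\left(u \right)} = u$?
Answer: $104$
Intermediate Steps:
$y{\left(J,F \right)} = \sqrt{F^{2} + J^{2}}$
$\left(\left(B{\left(\left(-1\right) 0 \right)} + y{\left(-1,5 \right)}\right) \left(-2\right)\right)^{2} = \left(\left(\left(-1\right) 0 + \sqrt{5^{2} + \left(-1\right)^{2}}\right) \left(-2\right)\right)^{2} = \left(\left(0 + \sqrt{25 + 1}\right) \left(-2\right)\right)^{2} = \left(\left(0 + \sqrt{26}\right) \left(-2\right)\right)^{2} = \left(\sqrt{26} \left(-2\right)\right)^{2} = \left(- 2 \sqrt{26}\right)^{2} = 104$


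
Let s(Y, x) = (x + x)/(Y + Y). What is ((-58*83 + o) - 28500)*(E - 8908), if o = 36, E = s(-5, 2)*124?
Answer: 1490455064/5 ≈ 2.9809e+8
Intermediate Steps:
s(Y, x) = x/Y (s(Y, x) = (2*x)/((2*Y)) = (2*x)*(1/(2*Y)) = x/Y)
E = -248/5 (E = (2/(-5))*124 = (2*(-1/5))*124 = -2/5*124 = -248/5 ≈ -49.600)
((-58*83 + o) - 28500)*(E - 8908) = ((-58*83 + 36) - 28500)*(-248/5 - 8908) = ((-4814 + 36) - 28500)*(-44788/5) = (-4778 - 28500)*(-44788/5) = -33278*(-44788/5) = 1490455064/5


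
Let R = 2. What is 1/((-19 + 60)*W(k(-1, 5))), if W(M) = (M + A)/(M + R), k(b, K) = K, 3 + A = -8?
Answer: -7/246 ≈ -0.028455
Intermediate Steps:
A = -11 (A = -3 - 8 = -11)
W(M) = (-11 + M)/(2 + M) (W(M) = (M - 11)/(M + 2) = (-11 + M)/(2 + M))
1/((-19 + 60)*W(k(-1, 5))) = 1/((-19 + 60)*((-11 + 5)/(2 + 5))) = 1/(41*(-6/7)) = 1/(-246/7) = -7/246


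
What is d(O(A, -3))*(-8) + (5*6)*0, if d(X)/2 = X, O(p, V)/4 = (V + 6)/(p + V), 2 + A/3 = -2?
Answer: 64/5 ≈ 12.800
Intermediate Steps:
A = -12 (A = -6 + 3*(-2) = -6 - 6 = -12)
O(p, V) = 4*(6 + V)/(V + p) (O(p, V) = 4*((V + 6)/(p + V)) = 4*((6 + V)/(V + p)) = 4*(6 + V)/(V + p))
d(X) = 2*X
d(O(A, -3))*(-8) + (5*6)*0 = (2*(4*(6 - 3)/(-3 - 12)))*(-8) + (5*6)*0 = (2*(4*3/(-15)))*(-8) + 30*0 = (2*(4*(-1/15)*3))*(-8) + 0 = (2*(-4/5))*(-8) + 0 = -8/5*(-8) + 0 = 64/5 + 0 = 64/5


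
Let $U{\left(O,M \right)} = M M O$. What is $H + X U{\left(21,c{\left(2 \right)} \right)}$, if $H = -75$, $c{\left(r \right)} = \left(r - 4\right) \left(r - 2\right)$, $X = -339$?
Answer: $-75$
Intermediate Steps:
$c{\left(r \right)} = \left(-4 + r\right) \left(-2 + r\right)$
$U{\left(O,M \right)} = O M^{2}$ ($U{\left(O,M \right)} = M^{2} O = O M^{2}$)
$H + X U{\left(21,c{\left(2 \right)} \right)} = -75 - 339 \cdot 21 \left(8 + 2^{2} - 12\right)^{2} = -75 - 339 \cdot 21 \left(8 + 4 - 12\right)^{2} = -75 - 339 \cdot 21 \cdot 0^{2} = -75 - 339 \cdot 21 \cdot 0 = -75 - 0 = -75 + 0 = -75$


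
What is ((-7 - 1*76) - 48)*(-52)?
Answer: 6812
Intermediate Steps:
((-7 - 1*76) - 48)*(-52) = ((-7 - 76) - 48)*(-52) = (-83 - 48)*(-52) = -131*(-52) = 6812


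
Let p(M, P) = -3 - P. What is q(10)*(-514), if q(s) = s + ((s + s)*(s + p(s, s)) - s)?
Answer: 30840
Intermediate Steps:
q(s) = -6*s (q(s) = s + ((s + s)*(s + (-3 - s)) - s) = s + ((2*s)*(-3) - s) = s + (-6*s - s) = s - 7*s = -6*s)
q(10)*(-514) = -6*10*(-514) = -60*(-514) = 30840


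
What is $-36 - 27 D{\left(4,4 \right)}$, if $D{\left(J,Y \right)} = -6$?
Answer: $126$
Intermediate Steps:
$-36 - 27 D{\left(4,4 \right)} = -36 - -162 = -36 + 162 = 126$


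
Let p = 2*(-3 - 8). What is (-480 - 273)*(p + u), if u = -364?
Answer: 290658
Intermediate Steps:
p = -22 (p = 2*(-11) = -22)
(-480 - 273)*(p + u) = (-480 - 273)*(-22 - 364) = -753*(-386) = 290658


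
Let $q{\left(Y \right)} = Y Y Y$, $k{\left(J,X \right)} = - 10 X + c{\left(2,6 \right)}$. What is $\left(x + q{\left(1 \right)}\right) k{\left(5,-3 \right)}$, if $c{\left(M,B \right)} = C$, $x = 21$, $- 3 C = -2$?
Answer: $\frac{2024}{3} \approx 674.67$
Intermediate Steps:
$C = \frac{2}{3}$ ($C = \left(- \frac{1}{3}\right) \left(-2\right) = \frac{2}{3} \approx 0.66667$)
$c{\left(M,B \right)} = \frac{2}{3}$
$k{\left(J,X \right)} = \frac{2}{3} - 10 X$ ($k{\left(J,X \right)} = - 10 X + \frac{2}{3} = \frac{2}{3} - 10 X$)
$q{\left(Y \right)} = Y^{3}$ ($q{\left(Y \right)} = Y^{2} Y = Y^{3}$)
$\left(x + q{\left(1 \right)}\right) k{\left(5,-3 \right)} = \left(21 + 1^{3}\right) \left(\frac{2}{3} - -30\right) = \left(21 + 1\right) \left(\frac{2}{3} + 30\right) = 22 \cdot \frac{92}{3} = \frac{2024}{3}$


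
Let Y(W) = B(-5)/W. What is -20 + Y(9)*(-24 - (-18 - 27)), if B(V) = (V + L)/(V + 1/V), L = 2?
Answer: -485/26 ≈ -18.654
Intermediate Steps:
B(V) = (2 + V)/(V + 1/V) (B(V) = (V + 2)/(V + 1/V) = (2 + V)/(V + 1/V))
Y(W) = 15/(26*W) (Y(W) = (-5*(2 - 5)/(1 + (-5)²))/W = (-5*(-3)/(1 + 25))/W = (-5*(-3)/26)/W = (-5*1/26*(-3))/W = 15/(26*W))
-20 + Y(9)*(-24 - (-18 - 27)) = -20 + ((15/26)/9)*(-24 - (-18 - 27)) = -20 + ((15/26)*(⅑))*(-24 - 1*(-45)) = -20 + 5*(-24 + 45)/78 = -20 + (5/78)*21 = -20 + 35/26 = -485/26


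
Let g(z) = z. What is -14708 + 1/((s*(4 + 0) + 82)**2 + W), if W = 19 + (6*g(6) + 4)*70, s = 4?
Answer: -182717483/12423 ≈ -14708.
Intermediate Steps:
W = 2819 (W = 19 + (6*6 + 4)*70 = 19 + (36 + 4)*70 = 19 + 40*70 = 19 + 2800 = 2819)
-14708 + 1/((s*(4 + 0) + 82)**2 + W) = -14708 + 1/((4*(4 + 0) + 82)**2 + 2819) = -14708 + 1/((4*4 + 82)**2 + 2819) = -14708 + 1/((16 + 82)**2 + 2819) = -14708 + 1/(98**2 + 2819) = -14708 + 1/(9604 + 2819) = -14708 + 1/12423 = -182717483/12423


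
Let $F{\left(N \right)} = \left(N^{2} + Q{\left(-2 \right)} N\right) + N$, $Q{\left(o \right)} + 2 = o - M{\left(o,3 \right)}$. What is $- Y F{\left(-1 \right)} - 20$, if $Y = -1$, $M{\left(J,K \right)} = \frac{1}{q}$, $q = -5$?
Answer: $- \frac{81}{5} \approx -16.2$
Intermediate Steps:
$M{\left(J,K \right)} = - \frac{1}{5}$ ($M{\left(J,K \right)} = \frac{1}{-5} = - \frac{1}{5}$)
$Q{\left(o \right)} = - \frac{9}{5} + o$ ($Q{\left(o \right)} = -2 + \left(o - - \frac{1}{5}\right) = -2 + \left(o + \frac{1}{5}\right) = -2 + \left(\frac{1}{5} + o\right) = - \frac{9}{5} + o$)
$F{\left(N \right)} = N^{2} - \frac{14 N}{5}$ ($F{\left(N \right)} = \left(N^{2} + \left(- \frac{9}{5} - 2\right) N\right) + N = \left(N^{2} - \frac{19 N}{5}\right) + N = N^{2} - \frac{14 N}{5}$)
$- Y F{\left(-1 \right)} - 20 = - \left(-1\right) \frac{1}{5} \left(-1\right) \left(-14 + 5 \left(-1\right)\right) - 20 = - \left(-1\right) \frac{1}{5} \left(-1\right) \left(-14 - 5\right) - 20 = - \left(-1\right) \frac{1}{5} \left(-1\right) \left(-19\right) - 20 = - \frac{\left(-1\right) 19}{5} - 20 = \left(-1\right) \left(- \frac{19}{5}\right) - 20 = \frac{19}{5} - 20 = - \frac{81}{5}$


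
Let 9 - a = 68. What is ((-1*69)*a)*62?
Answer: 252402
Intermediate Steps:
a = -59 (a = 9 - 1*68 = 9 - 68 = -59)
((-1*69)*a)*62 = (-1*69*(-59))*62 = -69*(-59)*62 = 4071*62 = 252402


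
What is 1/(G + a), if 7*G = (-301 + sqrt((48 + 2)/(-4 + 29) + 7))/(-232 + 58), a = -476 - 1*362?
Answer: -609/510193 ≈ -0.0011937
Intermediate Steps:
a = -838 (a = -476 - 362 = -838)
G = 149/609 (G = ((-301 + sqrt((48 + 2)/(-4 + 29) + 7))/(-232 + 58))/7 = ((-301 + sqrt(50/25 + 7))/(-174))/7 = ((-301 + sqrt(50*(1/25) + 7))*(-1/174))/7 = ((-301 + sqrt(2 + 7))*(-1/174))/7 = ((-301 + sqrt(9))*(-1/174))/7 = ((-301 + 3)*(-1/174))/7 = (-298*(-1/174))/7 = (1/7)*(149/87) = 149/609 ≈ 0.24466)
1/(G + a) = 1/(149/609 - 838) = 1/(-510193/609) = -609/510193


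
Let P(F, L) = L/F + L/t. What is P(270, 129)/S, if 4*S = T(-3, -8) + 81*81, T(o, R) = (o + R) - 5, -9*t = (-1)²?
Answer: -29842/42075 ≈ -0.70926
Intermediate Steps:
t = -⅑ (t = -⅑*(-1)² = -⅑*1 = -⅑ ≈ -0.11111)
T(o, R) = -5 + R + o (T(o, R) = (R + o) - 5 = -5 + R + o)
P(F, L) = -9*L + L/F (P(F, L) = L/F + L/(-⅑) = L/F + L*(-9) = L/F - 9*L = -9*L + L/F)
S = 6545/4 (S = ((-5 - 8 - 3) + 81*81)/4 = (-16 + 6561)/4 = (¼)*6545 = 6545/4 ≈ 1636.3)
P(270, 129)/S = (-9*129 + 129/270)/(6545/4) = (-1161 + 129*(1/270))*(4/6545) = (-1161 + 43/90)*(4/6545) = -104447/90*4/6545 = -29842/42075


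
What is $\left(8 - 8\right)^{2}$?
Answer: $0$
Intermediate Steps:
$\left(8 - 8\right)^{2} = 0^{2} = 0$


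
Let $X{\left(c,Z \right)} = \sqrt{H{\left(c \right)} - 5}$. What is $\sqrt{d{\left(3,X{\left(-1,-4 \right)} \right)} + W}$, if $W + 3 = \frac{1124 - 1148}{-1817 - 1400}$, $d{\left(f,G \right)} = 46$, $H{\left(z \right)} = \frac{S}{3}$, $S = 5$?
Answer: $\frac{\sqrt{445088035}}{3217} \approx 6.558$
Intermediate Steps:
$H{\left(z \right)} = \frac{5}{3}$
$X{\left(c,Z \right)} = \frac{i \sqrt{30}}{3}$ ($X{\left(c,Z \right)} = \sqrt{\frac{5}{3} - 5} = \sqrt{- \frac{10}{3}} = \frac{i \sqrt{30}}{3}$)
$W = - \frac{9627}{3217}$ ($W = -3 + \frac{1124 - 1148}{-1817 - 1400} = -3 - \frac{24}{-3217} = -3 - - \frac{24}{3217} = -3 + \frac{24}{3217} = - \frac{9627}{3217} \approx -2.9925$)
$\sqrt{d{\left(3,X{\left(-1,-4 \right)} \right)} + W} = \sqrt{46 - \frac{9627}{3217}} = \sqrt{\frac{138355}{3217}} = \frac{\sqrt{445088035}}{3217}$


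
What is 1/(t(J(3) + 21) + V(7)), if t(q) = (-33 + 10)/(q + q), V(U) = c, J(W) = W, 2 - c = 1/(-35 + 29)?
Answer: 16/27 ≈ 0.59259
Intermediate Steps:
c = 13/6 (c = 2 - 1/(-35 + 29) = 2 - 1/(-6) = 2 - 1*(-1/6) = 2 + 1/6 = 13/6 ≈ 2.1667)
V(U) = 13/6
t(q) = -23/(2*q) (t(q) = -23*1/(2*q) = -23/(2*q))
1/(t(J(3) + 21) + V(7)) = 1/(-23/(2*(3 + 21)) + 13/6) = 1/(-23/2/24 + 13/6) = 1/(-23/2*1/24 + 13/6) = 1/(-23/48 + 13/6) = 1/(27/16) = 16/27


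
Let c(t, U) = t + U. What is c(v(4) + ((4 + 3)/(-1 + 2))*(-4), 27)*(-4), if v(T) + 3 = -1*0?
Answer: 16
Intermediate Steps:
v(T) = -3 (v(T) = -3 - 1*0 = -3 + 0 = -3)
c(t, U) = U + t
c(v(4) + ((4 + 3)/(-1 + 2))*(-4), 27)*(-4) = (27 + (-3 + ((4 + 3)/(-1 + 2))*(-4)))*(-4) = (27 + (-3 + (7/1)*(-4)))*(-4) = (27 + (-3 + (7*1)*(-4)))*(-4) = (27 + (-3 + 7*(-4)))*(-4) = (27 + (-3 - 28))*(-4) = (27 - 31)*(-4) = -4*(-4) = 16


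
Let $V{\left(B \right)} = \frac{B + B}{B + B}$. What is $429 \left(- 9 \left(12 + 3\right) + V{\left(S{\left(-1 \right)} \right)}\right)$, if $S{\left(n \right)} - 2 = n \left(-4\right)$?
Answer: $-57486$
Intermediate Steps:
$S{\left(n \right)} = 2 - 4 n$ ($S{\left(n \right)} = 2 + n \left(-4\right) = 2 - 4 n$)
$V{\left(B \right)} = 1$ ($V{\left(B \right)} = \frac{2 B}{2 B} = 2 B \frac{1}{2 B} = 1$)
$429 \left(- 9 \left(12 + 3\right) + V{\left(S{\left(-1 \right)} \right)}\right) = 429 \left(- 9 \left(12 + 3\right) + 1\right) = 429 \left(\left(-9\right) 15 + 1\right) = 429 \left(-135 + 1\right) = 429 \left(-134\right) = -57486$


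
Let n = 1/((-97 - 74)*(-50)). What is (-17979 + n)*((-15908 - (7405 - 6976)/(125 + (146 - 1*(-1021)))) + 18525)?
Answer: -103937620430003/2209320 ≈ -4.7045e+7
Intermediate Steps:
n = 1/8550 (n = 1/(-171*(-50)) = 1/8550 ≈ 0.00011696)
(-17979 + n)*((-15908 - (7405 - 6976)/(125 + (146 - 1*(-1021)))) + 18525) = (-17979 + 1/8550)*((-15908 - (7405 - 6976)/(125 + (146 - 1*(-1021)))) + 18525) = -153720449*((-15908 - 429/(125 + (146 + 1021))) + 18525)/8550 = -153720449*((-15908 - 429/(125 + 1167)) + 18525)/8550 = -153720449*((-15908 - 429/1292) + 18525)/8550 = -153720449*(-20553565/1292 + 18525)/8550 = -153720449/8550*3380735/1292 = -103937620430003/2209320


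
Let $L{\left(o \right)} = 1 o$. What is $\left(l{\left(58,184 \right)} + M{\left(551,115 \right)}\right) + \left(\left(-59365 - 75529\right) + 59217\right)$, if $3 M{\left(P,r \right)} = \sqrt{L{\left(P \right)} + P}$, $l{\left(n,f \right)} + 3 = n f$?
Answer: $-65008 + \frac{\sqrt{1102}}{3} \approx -64997.0$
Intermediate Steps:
$L{\left(o \right)} = o$
$l{\left(n,f \right)} = -3 + f n$ ($l{\left(n,f \right)} = -3 + n f = -3 + f n$)
$M{\left(P,r \right)} = \frac{\sqrt{2} \sqrt{P}}{3}$ ($M{\left(P,r \right)} = \frac{\sqrt{P + P}}{3} = \frac{\sqrt{2 P}}{3} = \frac{\sqrt{2} \sqrt{P}}{3}$)
$\left(l{\left(58,184 \right)} + M{\left(551,115 \right)}\right) + \left(\left(-59365 - 75529\right) + 59217\right) = \left(\left(-3 + 184 \cdot 58\right) + \frac{\sqrt{2} \sqrt{551}}{3}\right) + \left(\left(-59365 - 75529\right) + 59217\right) = \left(\left(-3 + 10672\right) + \frac{\sqrt{1102}}{3}\right) + \left(-134894 + 59217\right) = \left(10669 + \frac{\sqrt{1102}}{3}\right) - 75677 = -65008 + \frac{\sqrt{1102}}{3}$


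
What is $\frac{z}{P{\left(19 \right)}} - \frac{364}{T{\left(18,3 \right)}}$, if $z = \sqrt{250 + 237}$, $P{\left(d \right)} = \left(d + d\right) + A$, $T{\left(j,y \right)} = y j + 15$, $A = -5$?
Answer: $- \frac{364}{69} + \frac{\sqrt{487}}{33} \approx -4.6066$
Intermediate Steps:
$T{\left(j,y \right)} = 15 + j y$ ($T{\left(j,y \right)} = j y + 15 = 15 + j y$)
$P{\left(d \right)} = -5 + 2 d$ ($P{\left(d \right)} = \left(d + d\right) - 5 = 2 d - 5 = -5 + 2 d$)
$z = \sqrt{487} \approx 22.068$
$\frac{z}{P{\left(19 \right)}} - \frac{364}{T{\left(18,3 \right)}} = \frac{\sqrt{487}}{-5 + 2 \cdot 19} - \frac{364}{15 + 18 \cdot 3} = \frac{\sqrt{487}}{-5 + 38} - \frac{364}{15 + 54} = \frac{\sqrt{487}}{33} - \frac{364}{69} = - \frac{364}{69} + \frac{\sqrt{487}}{33}$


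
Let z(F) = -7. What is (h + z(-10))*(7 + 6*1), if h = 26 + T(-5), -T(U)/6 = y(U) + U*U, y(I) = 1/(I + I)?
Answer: -8476/5 ≈ -1695.2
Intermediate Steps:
y(I) = 1/(2*I)
T(U) = -6*U² - 3/U (T(U) = -6*(1/(2*U) + U*U) = -6*(1/(2*U) + U²) = -6*(U² + 1/(2*U)) = -6*U² - 3/U)
h = -617/5 (h = 26 + 3*(-1 - 2*(-5)³)/(-5) = 26 + 3*(-⅕)*(-1 - 2*(-125)) = 26 + 3*(-⅕)*(-1 + 250) = 26 + 3*(-⅕)*249 = 26 - 747/5 = -617/5 ≈ -123.40)
(h + z(-10))*(7 + 6*1) = (-617/5 - 7)*(7 + 6*1) = -652*(7 + 6)/5 = -652/5*13 = -8476/5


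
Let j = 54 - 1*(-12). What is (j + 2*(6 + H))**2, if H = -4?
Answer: 4900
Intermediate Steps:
j = 66 (j = 54 + 12 = 66)
(j + 2*(6 + H))**2 = (66 + 2*(6 - 4))**2 = (66 + 2*2)**2 = (66 + 4)**2 = 70**2 = 4900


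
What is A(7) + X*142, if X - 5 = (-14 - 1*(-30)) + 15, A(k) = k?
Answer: 5119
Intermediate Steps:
X = 36 (X = 5 + ((-14 - 1*(-30)) + 15) = 5 + ((-14 + 30) + 15) = 5 + (16 + 15) = 5 + 31 = 36)
A(7) + X*142 = 7 + 36*142 = 7 + 5112 = 5119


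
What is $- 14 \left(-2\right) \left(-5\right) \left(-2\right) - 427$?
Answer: $-147$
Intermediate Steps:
$- 14 \left(-2\right) \left(-5\right) \left(-2\right) - 427 = - 14 \cdot 10 \left(-2\right) - 427 = \left(-14\right) \left(-20\right) - 427 = 280 - 427 = -147$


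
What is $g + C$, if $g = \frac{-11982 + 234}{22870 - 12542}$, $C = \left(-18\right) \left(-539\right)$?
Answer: $\frac{25047627}{2582} \approx 9700.9$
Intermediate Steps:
$C = 9702$
$g = - \frac{2937}{2582}$ ($g = - \frac{11748}{10328} = \left(-11748\right) \frac{1}{10328} = - \frac{2937}{2582} \approx -1.1375$)
$g + C = - \frac{2937}{2582} + 9702 = \frac{25047627}{2582}$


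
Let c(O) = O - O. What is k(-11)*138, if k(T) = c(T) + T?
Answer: -1518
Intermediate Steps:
c(O) = 0
k(T) = T (k(T) = 0 + T = T)
k(-11)*138 = -11*138 = -1518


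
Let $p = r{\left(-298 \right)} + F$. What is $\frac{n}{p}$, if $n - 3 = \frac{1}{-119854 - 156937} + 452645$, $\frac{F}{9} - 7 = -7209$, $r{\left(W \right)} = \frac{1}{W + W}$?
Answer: $- \frac{74672179969932}{10692859543439} \approx -6.9834$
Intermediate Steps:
$r{\left(W \right)} = \frac{1}{2 W}$
$F = -64818$ ($F = 63 + 9 \left(-7209\right) = 63 - 64881 = -64818$)
$n = \frac{125288892567}{276791}$ ($n = 3 + \left(\frac{1}{-119854 - 156937} + 452645\right) = 3 + \left(\frac{1}{-276791} + 452645\right) = 3 + \left(- \frac{1}{276791} + 452645\right) = 3 + \frac{125288062194}{276791} = \frac{125288892567}{276791} \approx 4.5265 \cdot 10^{5}$)
$p = - \frac{38631529}{596}$ ($p = \frac{1}{2 \left(-298\right)} - 64818 = \frac{1}{2} \left(- \frac{1}{298}\right) - 64818 = - \frac{1}{596} - 64818 = - \frac{38631529}{596} \approx -64818.0$)
$\frac{n}{p} = \frac{125288892567}{276791 \left(- \frac{38631529}{596}\right)} = \frac{125288892567}{276791} \left(- \frac{596}{38631529}\right) = - \frac{74672179969932}{10692859543439}$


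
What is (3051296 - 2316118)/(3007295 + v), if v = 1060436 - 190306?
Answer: 735178/3877425 ≈ 0.18960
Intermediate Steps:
v = 870130
(3051296 - 2316118)/(3007295 + v) = (3051296 - 2316118)/(3007295 + 870130) = 735178/3877425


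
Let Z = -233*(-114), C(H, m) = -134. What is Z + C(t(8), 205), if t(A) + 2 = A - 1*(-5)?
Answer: 26428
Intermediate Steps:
t(A) = 3 + A (t(A) = -2 + (A - 1*(-5)) = -2 + (A + 5) = -2 + (5 + A) = 3 + A)
Z = 26562
Z + C(t(8), 205) = 26562 - 134 = 26428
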